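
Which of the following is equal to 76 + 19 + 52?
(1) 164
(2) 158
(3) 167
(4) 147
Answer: 4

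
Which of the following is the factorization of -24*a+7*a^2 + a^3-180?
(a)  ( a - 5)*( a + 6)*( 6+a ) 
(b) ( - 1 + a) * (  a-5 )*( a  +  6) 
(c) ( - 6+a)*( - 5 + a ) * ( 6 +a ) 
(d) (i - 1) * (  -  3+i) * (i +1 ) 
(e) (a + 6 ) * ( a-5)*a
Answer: a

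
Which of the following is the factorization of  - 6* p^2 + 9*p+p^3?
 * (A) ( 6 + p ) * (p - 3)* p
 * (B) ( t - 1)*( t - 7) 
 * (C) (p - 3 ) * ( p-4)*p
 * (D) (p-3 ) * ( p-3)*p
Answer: D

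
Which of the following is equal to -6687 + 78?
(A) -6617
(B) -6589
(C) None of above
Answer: C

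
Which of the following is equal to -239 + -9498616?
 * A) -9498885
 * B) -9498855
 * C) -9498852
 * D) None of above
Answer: B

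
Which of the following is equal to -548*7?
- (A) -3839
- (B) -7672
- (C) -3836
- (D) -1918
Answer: C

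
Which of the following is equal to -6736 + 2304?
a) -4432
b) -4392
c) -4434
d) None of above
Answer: a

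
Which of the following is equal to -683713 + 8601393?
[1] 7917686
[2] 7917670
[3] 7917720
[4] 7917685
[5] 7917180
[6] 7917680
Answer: 6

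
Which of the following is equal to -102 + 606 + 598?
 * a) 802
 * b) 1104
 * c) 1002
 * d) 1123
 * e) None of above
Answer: e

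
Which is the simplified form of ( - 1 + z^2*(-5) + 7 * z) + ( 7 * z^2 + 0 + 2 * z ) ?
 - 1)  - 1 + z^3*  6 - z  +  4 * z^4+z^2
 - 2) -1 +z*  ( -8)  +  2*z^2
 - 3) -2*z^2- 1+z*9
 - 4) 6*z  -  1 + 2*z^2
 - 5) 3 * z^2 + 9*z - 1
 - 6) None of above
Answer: 6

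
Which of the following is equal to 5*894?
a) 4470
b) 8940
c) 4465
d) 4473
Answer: a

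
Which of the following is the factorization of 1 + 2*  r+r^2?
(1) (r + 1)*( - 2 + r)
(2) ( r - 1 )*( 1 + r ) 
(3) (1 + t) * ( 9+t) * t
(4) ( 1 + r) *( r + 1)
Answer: 4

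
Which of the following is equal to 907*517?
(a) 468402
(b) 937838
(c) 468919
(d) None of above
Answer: c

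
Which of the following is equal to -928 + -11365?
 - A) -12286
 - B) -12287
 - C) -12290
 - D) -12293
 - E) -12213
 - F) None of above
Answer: D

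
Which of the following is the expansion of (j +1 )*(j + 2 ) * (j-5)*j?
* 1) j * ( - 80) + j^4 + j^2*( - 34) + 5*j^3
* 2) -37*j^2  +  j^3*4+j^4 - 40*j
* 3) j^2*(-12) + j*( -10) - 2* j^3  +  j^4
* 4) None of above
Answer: 4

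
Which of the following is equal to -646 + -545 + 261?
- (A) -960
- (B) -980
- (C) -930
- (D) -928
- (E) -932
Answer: C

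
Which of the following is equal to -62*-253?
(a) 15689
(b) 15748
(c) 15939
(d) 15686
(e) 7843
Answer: d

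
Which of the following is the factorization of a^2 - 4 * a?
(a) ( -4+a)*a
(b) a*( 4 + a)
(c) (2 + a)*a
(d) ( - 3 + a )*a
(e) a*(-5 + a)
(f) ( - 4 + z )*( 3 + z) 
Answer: a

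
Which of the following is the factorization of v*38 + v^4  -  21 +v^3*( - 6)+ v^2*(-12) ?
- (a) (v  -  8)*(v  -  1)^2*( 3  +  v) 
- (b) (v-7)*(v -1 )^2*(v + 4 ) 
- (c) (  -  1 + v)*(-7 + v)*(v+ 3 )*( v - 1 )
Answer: c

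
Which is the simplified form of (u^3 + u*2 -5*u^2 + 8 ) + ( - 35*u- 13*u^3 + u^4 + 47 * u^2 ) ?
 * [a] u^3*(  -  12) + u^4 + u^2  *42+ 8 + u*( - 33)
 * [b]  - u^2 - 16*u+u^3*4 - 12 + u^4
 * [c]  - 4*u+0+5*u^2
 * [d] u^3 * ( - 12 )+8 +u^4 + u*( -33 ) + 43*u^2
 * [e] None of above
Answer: a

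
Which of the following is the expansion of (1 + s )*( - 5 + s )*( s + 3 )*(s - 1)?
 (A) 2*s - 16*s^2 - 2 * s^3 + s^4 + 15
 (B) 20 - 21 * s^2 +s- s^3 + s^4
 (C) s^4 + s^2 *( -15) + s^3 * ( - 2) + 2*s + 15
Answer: A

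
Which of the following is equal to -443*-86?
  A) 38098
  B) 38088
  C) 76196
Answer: A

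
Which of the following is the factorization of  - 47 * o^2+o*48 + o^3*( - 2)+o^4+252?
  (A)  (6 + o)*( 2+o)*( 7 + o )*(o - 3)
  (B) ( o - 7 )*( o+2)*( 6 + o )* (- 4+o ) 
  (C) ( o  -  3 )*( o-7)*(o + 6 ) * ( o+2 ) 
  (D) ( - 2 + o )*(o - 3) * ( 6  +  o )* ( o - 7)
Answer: C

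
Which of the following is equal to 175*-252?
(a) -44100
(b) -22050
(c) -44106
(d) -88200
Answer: a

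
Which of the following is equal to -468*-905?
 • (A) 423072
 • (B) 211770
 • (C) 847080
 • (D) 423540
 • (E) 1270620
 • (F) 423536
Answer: D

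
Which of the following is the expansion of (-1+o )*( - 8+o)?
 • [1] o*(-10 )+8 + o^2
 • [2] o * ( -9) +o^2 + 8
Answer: 2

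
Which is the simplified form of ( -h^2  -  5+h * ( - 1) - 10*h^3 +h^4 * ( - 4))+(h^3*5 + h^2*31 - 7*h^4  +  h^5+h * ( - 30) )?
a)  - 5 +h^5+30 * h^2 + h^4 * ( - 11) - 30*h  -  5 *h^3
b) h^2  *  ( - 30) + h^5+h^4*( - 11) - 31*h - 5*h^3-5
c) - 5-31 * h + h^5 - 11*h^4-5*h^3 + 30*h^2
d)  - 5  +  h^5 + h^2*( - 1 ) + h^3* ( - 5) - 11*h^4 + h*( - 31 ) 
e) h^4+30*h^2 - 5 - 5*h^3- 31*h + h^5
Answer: c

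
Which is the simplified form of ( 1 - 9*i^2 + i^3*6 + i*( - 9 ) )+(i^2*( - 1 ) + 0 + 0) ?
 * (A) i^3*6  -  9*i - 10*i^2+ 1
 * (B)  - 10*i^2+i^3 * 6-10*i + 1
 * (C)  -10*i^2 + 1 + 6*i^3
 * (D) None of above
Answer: A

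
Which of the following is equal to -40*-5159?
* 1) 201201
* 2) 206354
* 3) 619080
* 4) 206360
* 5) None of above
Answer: 4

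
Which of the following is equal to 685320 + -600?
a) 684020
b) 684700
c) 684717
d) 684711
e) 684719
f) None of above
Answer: f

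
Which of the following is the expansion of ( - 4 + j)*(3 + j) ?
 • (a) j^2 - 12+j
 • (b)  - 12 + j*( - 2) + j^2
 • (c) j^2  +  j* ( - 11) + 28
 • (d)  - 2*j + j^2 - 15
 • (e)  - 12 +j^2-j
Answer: e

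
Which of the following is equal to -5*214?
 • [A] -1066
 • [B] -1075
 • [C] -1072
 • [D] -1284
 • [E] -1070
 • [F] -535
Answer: E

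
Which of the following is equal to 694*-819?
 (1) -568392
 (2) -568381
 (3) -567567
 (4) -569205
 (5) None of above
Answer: 5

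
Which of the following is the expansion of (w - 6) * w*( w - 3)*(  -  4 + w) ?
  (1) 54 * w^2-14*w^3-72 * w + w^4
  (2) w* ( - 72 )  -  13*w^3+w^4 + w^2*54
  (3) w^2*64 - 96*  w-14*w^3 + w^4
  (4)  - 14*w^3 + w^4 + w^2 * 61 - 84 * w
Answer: 2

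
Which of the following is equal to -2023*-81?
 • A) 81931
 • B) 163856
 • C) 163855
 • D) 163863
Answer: D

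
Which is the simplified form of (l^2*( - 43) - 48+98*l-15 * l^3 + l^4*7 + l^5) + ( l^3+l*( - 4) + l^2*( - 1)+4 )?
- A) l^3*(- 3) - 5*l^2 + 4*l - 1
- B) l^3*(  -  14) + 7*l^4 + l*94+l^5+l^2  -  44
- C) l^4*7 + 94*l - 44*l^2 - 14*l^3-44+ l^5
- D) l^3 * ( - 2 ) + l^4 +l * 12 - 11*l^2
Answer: C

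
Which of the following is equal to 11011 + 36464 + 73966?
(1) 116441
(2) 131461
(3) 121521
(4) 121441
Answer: 4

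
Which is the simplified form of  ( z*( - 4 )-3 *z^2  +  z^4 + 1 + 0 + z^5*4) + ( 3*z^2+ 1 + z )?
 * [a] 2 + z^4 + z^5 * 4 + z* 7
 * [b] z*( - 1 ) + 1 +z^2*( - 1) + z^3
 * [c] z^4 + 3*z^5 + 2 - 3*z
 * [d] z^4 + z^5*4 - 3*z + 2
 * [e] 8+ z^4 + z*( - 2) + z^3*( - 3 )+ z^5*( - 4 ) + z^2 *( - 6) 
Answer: d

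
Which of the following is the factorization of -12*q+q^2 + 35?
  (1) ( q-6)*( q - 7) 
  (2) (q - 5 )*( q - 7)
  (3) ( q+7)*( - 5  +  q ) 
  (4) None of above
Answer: 2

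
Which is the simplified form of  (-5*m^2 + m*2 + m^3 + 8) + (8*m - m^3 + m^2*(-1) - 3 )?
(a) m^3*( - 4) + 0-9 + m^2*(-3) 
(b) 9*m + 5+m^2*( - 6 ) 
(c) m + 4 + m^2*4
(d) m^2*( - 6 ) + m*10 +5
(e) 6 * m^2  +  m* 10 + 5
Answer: d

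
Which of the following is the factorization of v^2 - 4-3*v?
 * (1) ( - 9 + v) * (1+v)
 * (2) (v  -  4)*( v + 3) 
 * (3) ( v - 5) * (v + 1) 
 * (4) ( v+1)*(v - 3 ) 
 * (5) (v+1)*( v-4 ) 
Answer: 5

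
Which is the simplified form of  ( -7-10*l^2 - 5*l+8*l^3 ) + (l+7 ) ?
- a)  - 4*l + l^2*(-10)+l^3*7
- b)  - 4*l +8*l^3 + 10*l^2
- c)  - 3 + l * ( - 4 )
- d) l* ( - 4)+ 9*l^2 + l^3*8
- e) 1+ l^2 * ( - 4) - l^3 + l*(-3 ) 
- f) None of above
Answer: f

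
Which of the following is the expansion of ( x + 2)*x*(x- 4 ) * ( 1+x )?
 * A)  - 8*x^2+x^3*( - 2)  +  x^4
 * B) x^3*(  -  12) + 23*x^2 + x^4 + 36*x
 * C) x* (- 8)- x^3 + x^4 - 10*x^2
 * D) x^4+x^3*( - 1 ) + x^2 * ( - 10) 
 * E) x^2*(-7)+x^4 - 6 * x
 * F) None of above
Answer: C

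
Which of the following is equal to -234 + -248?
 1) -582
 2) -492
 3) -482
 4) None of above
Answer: 3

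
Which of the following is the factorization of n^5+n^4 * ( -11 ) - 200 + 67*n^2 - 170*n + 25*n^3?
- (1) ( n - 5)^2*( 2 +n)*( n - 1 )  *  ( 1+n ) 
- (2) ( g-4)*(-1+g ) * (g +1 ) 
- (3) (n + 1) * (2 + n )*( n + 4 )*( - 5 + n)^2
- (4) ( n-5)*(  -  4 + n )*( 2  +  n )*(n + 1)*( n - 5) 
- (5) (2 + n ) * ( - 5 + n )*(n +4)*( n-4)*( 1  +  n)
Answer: 4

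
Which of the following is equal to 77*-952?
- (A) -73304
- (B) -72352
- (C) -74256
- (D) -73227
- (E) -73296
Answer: A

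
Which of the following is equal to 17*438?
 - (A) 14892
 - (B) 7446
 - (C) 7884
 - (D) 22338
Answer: B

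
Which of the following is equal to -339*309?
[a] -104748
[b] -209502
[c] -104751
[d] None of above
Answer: c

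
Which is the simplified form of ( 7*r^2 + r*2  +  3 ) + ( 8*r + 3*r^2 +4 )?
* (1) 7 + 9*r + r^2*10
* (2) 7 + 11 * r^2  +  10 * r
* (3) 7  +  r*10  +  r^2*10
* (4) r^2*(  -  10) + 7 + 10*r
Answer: 3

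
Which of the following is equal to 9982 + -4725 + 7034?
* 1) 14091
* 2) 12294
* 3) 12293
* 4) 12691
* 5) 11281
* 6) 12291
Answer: 6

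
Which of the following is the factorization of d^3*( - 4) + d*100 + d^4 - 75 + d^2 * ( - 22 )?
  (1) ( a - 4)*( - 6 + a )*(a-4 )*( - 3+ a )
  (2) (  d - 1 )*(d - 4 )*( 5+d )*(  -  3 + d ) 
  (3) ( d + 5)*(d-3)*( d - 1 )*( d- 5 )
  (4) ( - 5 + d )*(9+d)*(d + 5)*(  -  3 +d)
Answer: 3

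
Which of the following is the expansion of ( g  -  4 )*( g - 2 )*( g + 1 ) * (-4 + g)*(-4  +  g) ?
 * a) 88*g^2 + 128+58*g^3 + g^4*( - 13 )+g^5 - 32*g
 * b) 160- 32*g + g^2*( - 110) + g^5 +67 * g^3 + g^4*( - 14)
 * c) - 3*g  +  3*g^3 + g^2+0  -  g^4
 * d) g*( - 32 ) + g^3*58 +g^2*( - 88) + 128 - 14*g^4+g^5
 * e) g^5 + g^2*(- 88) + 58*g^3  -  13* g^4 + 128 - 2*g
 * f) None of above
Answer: f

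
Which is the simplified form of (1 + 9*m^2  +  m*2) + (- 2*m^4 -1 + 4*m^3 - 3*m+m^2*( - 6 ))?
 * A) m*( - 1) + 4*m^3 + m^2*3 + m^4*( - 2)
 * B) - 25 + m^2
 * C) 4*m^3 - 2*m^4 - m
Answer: A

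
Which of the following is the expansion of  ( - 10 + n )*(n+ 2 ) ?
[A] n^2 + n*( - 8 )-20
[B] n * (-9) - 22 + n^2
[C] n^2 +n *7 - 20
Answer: A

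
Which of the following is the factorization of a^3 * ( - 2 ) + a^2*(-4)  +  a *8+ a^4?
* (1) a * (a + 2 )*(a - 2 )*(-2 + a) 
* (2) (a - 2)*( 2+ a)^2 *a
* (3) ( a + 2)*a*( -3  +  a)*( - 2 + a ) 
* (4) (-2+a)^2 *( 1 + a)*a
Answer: 1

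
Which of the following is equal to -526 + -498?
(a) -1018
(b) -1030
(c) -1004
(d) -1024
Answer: d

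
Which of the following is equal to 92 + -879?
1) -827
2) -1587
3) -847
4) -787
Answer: 4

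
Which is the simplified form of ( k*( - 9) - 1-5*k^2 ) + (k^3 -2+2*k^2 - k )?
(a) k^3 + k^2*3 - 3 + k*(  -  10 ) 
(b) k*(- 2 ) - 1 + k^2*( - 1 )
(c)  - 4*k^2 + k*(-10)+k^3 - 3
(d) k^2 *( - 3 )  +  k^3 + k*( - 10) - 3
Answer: d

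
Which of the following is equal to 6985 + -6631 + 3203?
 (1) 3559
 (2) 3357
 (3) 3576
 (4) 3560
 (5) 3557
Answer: 5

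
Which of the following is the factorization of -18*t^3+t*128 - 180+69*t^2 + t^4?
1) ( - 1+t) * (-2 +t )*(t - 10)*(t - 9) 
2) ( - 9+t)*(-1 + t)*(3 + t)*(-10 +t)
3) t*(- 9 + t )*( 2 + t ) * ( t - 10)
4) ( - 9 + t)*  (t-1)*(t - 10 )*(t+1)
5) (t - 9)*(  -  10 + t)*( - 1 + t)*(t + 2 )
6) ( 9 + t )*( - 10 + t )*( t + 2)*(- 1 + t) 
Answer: 5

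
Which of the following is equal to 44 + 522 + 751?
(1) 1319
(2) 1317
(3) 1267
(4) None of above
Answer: 2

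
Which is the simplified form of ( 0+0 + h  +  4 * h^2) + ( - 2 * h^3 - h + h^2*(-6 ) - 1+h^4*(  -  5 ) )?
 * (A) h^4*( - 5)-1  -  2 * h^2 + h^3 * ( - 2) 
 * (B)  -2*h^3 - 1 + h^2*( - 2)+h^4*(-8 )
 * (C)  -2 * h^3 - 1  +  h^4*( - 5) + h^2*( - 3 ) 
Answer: A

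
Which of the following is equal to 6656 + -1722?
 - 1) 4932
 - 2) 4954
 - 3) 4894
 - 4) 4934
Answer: 4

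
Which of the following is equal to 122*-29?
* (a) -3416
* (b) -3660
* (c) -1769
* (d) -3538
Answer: d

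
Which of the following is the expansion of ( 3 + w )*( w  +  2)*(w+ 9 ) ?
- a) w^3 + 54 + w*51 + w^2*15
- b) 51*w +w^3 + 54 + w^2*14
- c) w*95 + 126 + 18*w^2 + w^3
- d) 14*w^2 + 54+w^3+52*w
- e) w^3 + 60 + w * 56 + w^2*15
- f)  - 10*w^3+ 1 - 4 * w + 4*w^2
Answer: b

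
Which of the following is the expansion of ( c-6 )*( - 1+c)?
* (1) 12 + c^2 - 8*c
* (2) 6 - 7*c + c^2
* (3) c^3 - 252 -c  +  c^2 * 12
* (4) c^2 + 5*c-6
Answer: 2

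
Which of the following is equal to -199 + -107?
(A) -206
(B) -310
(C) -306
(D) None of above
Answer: C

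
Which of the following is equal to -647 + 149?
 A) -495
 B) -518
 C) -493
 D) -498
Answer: D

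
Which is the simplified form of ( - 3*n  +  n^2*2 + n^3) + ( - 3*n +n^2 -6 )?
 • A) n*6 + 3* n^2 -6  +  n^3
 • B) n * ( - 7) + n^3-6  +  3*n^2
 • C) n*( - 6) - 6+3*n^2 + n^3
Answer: C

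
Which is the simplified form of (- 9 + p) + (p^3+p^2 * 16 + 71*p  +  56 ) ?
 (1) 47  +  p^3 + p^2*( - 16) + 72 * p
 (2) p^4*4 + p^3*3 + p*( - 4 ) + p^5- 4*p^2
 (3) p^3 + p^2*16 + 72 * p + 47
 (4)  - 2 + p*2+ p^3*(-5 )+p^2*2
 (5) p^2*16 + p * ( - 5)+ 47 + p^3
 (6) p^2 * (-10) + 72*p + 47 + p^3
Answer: 3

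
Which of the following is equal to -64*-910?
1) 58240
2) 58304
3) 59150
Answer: 1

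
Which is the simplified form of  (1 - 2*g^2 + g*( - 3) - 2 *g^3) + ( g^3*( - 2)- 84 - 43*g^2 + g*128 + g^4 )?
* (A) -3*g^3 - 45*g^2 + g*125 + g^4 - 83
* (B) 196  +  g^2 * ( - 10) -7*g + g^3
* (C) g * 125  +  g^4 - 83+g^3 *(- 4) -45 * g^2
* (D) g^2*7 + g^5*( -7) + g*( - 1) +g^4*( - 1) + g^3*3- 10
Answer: C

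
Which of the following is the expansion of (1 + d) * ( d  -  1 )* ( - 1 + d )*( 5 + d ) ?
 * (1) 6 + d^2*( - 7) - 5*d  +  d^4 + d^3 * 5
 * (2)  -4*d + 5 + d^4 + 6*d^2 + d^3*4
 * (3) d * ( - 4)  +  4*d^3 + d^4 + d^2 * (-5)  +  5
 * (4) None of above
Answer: 4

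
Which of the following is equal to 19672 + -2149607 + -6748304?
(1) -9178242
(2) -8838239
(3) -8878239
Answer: 3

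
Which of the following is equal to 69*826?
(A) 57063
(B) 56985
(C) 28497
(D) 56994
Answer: D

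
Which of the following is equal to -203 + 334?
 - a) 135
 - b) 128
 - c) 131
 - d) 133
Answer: c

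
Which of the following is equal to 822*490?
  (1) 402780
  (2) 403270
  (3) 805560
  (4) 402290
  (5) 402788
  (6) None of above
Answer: 1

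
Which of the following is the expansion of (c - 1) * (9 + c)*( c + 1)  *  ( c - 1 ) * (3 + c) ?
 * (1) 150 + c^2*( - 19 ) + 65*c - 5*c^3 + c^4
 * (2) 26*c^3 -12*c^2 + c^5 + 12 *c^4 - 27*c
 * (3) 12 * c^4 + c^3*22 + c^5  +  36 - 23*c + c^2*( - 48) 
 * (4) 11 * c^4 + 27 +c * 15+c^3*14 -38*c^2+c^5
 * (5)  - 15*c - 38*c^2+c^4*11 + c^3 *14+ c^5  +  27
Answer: 5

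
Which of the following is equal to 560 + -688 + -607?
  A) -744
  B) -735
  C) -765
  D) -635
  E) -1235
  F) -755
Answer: B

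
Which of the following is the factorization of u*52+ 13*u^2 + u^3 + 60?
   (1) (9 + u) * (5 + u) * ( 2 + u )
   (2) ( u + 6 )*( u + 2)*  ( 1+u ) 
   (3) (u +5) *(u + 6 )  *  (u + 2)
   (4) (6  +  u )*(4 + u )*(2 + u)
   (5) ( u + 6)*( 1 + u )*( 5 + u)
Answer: 3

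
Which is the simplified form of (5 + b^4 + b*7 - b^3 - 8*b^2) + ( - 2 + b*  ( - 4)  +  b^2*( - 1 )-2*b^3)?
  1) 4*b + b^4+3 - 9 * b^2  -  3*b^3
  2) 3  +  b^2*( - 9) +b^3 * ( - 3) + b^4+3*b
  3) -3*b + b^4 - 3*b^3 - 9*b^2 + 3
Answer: 2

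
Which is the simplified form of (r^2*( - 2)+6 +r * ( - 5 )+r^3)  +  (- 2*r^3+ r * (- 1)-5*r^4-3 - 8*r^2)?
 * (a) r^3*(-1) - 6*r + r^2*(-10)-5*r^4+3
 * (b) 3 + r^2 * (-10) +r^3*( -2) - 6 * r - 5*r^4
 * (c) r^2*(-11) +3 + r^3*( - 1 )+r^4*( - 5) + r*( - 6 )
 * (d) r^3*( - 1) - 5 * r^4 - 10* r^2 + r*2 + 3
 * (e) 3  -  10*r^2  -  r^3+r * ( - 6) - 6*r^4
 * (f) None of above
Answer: a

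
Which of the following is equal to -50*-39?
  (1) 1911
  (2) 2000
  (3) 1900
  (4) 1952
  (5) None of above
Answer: 5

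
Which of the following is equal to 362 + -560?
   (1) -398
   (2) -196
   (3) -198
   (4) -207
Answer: 3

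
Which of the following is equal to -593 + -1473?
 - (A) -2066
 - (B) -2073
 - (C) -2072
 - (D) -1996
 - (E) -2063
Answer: A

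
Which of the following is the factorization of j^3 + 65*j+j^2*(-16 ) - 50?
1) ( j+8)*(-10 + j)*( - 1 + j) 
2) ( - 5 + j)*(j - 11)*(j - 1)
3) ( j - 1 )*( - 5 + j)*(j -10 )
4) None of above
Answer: 3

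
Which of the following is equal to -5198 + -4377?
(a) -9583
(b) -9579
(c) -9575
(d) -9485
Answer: c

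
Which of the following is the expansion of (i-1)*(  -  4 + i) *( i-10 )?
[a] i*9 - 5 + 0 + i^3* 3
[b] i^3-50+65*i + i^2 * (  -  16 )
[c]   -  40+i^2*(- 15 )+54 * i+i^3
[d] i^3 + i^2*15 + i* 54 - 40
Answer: c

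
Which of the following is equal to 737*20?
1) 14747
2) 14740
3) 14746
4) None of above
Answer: 2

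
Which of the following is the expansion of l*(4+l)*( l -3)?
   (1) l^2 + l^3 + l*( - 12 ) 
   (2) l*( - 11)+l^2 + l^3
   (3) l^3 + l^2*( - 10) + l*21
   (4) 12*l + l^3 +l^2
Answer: 1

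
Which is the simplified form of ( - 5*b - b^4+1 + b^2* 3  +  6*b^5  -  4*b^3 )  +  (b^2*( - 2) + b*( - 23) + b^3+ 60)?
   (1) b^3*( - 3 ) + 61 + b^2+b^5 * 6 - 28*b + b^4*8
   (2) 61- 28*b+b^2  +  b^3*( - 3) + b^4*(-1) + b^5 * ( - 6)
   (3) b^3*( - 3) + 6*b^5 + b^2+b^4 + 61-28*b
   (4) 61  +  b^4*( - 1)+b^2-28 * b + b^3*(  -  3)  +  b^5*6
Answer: 4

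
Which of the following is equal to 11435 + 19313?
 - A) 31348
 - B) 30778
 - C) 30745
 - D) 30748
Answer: D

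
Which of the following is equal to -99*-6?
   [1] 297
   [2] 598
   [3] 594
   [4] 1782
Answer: 3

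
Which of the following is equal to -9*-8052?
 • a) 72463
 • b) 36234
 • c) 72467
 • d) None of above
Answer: d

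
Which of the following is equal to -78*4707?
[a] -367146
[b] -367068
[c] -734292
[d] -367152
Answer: a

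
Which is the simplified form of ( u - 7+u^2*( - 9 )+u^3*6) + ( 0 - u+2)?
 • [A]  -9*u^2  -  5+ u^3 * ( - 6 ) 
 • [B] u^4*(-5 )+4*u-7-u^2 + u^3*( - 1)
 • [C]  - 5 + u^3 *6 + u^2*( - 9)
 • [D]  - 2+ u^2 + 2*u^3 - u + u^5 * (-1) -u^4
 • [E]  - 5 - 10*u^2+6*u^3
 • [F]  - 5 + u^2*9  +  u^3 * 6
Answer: C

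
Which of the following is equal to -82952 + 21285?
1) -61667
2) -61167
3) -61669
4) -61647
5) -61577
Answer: 1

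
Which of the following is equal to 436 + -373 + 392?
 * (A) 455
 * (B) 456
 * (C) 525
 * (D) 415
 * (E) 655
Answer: A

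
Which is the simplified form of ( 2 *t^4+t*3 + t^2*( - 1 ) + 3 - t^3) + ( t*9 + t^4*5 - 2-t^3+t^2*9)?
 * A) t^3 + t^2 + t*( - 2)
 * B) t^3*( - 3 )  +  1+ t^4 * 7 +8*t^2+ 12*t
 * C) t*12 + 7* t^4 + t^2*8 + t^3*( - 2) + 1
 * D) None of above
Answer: C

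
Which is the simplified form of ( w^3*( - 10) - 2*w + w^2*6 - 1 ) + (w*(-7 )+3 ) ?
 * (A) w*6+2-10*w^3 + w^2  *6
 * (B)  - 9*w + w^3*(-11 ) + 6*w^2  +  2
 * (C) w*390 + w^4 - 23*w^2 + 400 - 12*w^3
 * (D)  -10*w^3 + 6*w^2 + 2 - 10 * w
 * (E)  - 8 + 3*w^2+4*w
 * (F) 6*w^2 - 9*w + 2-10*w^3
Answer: F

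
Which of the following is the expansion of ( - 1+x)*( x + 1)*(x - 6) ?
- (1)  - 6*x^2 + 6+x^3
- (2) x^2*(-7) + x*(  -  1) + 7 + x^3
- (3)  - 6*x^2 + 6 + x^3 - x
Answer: 3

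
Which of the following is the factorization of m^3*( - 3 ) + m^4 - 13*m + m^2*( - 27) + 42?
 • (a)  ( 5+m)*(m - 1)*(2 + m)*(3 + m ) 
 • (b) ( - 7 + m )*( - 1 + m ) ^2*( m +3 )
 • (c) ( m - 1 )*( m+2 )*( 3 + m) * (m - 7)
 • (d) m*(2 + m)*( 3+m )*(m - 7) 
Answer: c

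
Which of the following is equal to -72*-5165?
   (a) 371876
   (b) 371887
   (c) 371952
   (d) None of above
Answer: d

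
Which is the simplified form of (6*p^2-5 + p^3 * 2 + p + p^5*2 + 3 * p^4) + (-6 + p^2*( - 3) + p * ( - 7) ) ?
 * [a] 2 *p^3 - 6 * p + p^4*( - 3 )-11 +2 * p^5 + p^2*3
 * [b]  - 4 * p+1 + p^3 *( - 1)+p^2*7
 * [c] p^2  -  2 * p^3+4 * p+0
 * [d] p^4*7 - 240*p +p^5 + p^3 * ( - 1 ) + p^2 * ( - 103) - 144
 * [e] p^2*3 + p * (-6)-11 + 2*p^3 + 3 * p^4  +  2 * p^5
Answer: e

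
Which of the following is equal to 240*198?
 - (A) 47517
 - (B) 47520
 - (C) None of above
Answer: B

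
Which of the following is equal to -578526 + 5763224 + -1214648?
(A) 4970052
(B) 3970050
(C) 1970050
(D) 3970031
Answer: B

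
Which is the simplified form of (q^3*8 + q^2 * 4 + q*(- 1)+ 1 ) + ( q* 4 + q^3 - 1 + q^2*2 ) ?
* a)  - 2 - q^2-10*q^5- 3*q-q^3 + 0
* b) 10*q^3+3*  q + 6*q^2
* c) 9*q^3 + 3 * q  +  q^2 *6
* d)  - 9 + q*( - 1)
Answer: c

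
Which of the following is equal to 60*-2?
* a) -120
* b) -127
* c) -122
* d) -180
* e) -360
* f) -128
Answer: a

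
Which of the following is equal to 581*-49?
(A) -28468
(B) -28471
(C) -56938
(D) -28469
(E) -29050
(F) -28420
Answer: D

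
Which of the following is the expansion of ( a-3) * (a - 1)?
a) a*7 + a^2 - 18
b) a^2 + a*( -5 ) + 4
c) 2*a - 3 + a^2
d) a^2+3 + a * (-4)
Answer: d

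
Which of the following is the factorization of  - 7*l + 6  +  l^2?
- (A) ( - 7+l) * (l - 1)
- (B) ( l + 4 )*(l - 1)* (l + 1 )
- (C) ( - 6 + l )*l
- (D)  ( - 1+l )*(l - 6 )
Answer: D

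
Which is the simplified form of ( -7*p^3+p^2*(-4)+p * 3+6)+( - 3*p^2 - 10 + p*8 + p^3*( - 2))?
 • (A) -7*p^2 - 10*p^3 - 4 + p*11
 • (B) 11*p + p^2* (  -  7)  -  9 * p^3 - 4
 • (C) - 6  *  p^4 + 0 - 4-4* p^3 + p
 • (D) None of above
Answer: B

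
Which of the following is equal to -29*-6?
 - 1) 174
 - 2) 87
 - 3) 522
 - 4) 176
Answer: 1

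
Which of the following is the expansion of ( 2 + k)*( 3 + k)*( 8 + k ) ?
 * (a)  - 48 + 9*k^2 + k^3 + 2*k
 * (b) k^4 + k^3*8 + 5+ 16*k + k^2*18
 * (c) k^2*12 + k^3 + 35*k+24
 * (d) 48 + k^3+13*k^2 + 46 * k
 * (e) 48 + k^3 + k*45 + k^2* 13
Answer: d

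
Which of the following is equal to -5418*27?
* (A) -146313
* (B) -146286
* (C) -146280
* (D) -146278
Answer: B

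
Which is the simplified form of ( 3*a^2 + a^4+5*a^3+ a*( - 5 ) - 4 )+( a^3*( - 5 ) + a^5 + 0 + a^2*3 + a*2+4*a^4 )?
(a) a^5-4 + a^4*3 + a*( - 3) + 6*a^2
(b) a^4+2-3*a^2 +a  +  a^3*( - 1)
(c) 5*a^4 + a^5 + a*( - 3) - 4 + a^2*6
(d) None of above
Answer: c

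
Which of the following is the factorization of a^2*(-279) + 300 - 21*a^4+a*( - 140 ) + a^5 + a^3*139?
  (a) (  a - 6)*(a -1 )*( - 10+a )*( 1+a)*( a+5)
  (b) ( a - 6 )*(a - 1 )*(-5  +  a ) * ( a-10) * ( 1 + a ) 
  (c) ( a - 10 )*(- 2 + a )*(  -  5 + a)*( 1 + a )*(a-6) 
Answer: b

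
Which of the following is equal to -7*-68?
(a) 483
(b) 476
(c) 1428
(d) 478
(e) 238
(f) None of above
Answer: b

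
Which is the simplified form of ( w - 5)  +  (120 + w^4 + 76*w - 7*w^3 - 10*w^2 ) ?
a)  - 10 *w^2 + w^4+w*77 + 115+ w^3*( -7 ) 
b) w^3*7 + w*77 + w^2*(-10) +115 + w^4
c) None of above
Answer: a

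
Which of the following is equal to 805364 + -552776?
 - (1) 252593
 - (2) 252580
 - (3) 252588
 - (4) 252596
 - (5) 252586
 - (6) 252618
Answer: 3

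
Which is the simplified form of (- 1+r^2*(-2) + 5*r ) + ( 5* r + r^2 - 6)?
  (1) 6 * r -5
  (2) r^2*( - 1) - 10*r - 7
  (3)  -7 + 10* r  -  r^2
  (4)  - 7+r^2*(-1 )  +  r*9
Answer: 3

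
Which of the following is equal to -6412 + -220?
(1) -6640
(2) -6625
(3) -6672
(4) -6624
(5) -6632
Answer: 5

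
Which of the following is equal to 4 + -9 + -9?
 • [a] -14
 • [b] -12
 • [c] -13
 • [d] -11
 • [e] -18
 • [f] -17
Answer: a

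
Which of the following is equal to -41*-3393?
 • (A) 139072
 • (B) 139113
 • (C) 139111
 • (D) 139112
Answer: B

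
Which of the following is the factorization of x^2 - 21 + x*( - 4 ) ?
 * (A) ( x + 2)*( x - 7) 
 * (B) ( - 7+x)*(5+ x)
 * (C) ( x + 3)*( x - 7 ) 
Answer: C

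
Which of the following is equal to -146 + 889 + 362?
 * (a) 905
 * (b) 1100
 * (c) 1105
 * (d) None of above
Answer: c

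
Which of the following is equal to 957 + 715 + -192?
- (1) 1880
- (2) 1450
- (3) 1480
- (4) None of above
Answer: 3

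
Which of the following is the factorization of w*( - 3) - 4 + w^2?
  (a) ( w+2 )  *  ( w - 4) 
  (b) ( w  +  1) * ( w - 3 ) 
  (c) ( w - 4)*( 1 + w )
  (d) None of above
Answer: c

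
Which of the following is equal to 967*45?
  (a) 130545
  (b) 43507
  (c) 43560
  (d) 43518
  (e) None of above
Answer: e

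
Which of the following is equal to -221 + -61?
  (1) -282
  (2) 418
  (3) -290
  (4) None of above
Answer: 1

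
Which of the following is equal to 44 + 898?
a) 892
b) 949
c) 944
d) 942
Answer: d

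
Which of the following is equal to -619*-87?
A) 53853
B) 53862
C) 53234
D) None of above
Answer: A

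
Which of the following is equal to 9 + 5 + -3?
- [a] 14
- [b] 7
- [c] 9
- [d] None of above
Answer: d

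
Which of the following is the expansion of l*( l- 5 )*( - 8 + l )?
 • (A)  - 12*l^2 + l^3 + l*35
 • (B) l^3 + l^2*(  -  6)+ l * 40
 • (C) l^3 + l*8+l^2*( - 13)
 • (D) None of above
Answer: D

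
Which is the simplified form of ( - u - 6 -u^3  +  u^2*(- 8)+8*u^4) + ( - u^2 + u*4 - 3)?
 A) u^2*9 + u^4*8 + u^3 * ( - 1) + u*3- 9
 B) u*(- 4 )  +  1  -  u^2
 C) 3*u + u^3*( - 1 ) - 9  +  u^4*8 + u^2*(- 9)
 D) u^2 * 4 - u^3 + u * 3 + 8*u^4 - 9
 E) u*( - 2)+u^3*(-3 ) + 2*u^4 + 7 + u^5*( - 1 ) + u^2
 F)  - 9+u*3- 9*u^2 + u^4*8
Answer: C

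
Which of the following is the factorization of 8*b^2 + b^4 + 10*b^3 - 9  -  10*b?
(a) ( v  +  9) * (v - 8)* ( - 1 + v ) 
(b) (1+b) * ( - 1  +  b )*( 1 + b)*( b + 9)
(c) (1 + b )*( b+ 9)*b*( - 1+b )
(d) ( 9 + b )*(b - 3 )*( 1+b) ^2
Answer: b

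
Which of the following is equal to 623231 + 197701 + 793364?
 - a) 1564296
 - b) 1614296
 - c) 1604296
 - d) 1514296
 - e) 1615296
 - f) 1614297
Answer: b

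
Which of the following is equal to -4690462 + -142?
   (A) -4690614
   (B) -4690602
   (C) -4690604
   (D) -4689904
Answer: C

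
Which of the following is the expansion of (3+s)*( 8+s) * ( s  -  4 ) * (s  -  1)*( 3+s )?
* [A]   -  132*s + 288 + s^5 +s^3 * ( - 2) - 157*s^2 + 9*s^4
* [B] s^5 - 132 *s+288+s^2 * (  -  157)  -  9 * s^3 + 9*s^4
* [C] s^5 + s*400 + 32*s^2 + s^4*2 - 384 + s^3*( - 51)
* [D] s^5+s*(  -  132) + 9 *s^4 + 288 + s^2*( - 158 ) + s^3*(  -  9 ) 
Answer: B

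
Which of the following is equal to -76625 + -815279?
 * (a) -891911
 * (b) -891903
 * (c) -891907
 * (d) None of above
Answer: d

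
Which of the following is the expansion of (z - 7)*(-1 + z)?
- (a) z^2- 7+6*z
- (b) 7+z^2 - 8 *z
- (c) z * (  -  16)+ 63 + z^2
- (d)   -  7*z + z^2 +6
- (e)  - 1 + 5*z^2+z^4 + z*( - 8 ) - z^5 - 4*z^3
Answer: b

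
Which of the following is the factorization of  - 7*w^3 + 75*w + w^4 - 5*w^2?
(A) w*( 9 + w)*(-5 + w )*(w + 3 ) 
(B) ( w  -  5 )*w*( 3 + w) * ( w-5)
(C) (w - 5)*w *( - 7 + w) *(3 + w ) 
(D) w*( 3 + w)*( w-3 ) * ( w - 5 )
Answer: B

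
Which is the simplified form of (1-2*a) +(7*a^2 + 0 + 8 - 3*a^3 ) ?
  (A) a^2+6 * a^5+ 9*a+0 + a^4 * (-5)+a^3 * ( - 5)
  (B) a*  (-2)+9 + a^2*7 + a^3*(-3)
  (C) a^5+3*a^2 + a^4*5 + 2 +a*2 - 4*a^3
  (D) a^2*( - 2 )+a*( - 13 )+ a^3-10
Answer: B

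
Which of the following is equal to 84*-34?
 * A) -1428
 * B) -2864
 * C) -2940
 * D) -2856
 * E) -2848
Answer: D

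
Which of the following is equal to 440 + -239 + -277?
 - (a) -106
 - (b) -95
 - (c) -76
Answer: c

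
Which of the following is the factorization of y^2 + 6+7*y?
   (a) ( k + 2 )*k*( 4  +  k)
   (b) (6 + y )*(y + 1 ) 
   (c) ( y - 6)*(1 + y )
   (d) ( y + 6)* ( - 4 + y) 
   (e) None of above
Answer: b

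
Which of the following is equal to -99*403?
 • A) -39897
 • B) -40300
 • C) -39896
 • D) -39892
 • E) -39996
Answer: A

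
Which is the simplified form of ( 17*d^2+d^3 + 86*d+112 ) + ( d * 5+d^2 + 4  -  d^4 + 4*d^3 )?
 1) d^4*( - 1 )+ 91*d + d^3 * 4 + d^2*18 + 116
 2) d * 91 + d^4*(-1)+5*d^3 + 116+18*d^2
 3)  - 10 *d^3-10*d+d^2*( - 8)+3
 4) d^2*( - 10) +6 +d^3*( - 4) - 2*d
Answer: 2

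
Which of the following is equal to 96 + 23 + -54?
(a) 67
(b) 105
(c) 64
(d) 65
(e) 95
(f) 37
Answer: d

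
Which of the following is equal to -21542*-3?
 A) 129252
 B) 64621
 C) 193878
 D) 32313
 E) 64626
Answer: E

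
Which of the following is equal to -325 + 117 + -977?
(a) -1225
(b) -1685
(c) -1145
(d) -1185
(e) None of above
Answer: d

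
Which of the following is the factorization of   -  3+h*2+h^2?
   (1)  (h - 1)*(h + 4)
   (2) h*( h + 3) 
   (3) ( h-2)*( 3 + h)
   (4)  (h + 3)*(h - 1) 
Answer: 4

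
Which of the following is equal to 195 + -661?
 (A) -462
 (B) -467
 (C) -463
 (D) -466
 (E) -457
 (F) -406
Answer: D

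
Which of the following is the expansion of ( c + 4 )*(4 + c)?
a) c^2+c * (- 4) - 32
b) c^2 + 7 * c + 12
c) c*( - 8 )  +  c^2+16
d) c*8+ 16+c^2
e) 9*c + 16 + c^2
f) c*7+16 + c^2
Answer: d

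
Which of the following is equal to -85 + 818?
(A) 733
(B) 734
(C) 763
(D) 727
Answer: A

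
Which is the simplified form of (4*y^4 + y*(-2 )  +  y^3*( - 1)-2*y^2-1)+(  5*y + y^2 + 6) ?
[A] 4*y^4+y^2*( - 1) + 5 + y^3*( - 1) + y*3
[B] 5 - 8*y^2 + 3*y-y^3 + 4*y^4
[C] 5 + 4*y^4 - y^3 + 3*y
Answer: A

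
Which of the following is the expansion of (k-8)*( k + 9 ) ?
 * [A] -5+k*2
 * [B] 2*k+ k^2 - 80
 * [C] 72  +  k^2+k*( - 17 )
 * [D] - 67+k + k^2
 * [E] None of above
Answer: E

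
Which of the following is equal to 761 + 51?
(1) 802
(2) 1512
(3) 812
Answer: 3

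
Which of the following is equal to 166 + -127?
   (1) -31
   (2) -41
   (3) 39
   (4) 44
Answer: 3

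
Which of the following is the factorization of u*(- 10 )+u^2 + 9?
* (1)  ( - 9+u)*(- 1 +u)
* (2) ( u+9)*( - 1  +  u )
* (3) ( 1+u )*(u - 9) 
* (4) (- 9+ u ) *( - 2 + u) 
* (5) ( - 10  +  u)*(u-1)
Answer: 1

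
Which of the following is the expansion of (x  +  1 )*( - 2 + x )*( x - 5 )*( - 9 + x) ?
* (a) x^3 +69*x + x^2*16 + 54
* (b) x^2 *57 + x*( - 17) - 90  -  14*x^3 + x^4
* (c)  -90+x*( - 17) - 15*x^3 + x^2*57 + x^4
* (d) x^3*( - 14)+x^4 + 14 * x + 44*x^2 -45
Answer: c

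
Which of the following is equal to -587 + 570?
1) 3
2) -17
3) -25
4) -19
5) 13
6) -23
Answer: 2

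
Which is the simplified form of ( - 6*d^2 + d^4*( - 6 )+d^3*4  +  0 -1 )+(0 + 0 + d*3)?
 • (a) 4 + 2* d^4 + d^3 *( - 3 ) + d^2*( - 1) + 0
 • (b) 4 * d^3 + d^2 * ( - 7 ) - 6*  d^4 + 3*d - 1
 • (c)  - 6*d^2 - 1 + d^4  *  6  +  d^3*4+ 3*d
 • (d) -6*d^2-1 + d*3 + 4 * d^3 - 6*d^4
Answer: d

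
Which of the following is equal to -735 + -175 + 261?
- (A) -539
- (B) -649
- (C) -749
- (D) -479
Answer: B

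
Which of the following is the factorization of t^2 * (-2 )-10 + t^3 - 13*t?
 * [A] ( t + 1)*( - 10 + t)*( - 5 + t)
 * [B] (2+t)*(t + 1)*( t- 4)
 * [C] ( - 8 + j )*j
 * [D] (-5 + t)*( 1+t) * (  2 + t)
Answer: D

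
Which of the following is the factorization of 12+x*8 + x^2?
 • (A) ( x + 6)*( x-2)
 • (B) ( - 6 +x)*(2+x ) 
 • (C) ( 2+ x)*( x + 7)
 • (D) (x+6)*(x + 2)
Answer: D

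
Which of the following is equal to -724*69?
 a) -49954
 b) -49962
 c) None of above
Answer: c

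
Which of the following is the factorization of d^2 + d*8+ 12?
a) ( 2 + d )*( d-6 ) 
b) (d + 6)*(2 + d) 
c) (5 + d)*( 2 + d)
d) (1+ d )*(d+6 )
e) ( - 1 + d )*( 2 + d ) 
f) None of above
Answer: b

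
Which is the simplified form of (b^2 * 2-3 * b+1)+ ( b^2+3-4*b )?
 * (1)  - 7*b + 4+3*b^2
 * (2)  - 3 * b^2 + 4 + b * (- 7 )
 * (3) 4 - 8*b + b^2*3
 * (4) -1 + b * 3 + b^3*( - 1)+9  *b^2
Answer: 1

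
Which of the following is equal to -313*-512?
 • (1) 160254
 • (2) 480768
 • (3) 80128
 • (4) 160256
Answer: 4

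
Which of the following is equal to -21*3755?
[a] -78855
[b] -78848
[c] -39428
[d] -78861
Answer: a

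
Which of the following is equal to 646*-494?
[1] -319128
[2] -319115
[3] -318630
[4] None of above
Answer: 4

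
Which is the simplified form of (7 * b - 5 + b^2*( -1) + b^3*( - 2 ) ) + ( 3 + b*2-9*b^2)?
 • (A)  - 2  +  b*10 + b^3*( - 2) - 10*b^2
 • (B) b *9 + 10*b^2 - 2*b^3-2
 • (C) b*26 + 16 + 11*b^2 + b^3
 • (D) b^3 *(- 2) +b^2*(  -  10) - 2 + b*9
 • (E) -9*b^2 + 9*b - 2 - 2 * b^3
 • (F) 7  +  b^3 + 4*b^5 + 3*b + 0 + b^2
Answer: D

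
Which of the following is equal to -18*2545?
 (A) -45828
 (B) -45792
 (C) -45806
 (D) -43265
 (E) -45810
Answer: E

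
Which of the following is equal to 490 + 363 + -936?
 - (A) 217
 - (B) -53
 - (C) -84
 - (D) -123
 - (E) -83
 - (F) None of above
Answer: E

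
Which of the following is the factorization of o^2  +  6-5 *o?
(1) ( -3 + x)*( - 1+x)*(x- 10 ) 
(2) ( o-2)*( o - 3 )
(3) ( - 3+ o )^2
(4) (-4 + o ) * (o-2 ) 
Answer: 2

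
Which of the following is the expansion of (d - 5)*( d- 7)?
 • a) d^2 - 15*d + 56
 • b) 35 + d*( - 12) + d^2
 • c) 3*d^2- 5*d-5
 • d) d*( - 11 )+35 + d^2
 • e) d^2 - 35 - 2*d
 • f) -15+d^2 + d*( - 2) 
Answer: b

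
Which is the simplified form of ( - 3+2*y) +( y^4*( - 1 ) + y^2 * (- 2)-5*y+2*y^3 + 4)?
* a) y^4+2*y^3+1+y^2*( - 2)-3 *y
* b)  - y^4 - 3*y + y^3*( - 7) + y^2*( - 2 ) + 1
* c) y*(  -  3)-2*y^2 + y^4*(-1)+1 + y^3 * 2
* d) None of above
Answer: c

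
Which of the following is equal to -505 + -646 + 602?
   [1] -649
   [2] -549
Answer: 2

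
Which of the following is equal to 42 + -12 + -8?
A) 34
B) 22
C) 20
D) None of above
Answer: B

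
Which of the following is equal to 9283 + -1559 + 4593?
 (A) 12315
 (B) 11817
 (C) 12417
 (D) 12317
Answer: D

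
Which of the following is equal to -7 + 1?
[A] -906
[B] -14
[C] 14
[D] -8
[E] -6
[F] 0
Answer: E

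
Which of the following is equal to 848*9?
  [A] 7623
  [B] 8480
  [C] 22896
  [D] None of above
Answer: D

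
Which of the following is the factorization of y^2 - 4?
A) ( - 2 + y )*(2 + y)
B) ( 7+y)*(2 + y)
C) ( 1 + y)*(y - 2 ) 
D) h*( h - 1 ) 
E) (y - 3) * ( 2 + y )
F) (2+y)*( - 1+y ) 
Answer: A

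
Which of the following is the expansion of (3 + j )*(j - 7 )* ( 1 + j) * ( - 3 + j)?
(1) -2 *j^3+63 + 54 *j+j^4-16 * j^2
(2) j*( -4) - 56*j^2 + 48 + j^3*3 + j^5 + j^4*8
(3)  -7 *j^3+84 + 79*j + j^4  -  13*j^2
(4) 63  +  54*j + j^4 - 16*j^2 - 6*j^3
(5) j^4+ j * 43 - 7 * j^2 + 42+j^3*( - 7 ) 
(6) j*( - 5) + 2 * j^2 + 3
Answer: 4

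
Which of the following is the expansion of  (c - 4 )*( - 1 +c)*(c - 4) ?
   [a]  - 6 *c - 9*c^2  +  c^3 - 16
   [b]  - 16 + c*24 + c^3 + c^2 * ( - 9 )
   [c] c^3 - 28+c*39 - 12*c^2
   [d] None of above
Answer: b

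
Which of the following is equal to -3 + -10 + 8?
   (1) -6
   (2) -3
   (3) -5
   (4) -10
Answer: 3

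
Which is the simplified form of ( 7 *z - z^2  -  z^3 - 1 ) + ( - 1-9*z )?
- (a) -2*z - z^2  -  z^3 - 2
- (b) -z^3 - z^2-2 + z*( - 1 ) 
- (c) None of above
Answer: a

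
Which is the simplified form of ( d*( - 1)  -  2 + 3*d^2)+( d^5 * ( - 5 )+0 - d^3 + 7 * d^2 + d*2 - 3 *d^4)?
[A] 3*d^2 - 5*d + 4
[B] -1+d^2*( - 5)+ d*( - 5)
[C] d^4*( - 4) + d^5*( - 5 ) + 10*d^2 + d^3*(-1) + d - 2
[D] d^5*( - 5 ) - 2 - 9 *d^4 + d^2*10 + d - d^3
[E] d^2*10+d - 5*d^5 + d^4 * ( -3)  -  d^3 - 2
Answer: E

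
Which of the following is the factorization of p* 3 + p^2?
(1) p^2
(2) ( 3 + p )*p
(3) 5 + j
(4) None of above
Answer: 2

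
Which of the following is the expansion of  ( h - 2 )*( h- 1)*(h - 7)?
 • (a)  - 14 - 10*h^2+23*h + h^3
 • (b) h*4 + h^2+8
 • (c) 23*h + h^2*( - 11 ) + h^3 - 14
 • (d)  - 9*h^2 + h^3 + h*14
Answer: a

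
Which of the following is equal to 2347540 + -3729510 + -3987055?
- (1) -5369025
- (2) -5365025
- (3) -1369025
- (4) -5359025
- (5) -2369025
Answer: 1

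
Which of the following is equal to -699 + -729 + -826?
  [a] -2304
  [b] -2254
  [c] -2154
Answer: b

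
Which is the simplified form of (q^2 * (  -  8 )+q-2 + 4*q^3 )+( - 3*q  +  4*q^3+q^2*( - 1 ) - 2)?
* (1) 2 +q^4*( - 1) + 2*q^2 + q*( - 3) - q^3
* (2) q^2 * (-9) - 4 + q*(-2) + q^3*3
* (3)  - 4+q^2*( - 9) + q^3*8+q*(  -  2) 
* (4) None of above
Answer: 3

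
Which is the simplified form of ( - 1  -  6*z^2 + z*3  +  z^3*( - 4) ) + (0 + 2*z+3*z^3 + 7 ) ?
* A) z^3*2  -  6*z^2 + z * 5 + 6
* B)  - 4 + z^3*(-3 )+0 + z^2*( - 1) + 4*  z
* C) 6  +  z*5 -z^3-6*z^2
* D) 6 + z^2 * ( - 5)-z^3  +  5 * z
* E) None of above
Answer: C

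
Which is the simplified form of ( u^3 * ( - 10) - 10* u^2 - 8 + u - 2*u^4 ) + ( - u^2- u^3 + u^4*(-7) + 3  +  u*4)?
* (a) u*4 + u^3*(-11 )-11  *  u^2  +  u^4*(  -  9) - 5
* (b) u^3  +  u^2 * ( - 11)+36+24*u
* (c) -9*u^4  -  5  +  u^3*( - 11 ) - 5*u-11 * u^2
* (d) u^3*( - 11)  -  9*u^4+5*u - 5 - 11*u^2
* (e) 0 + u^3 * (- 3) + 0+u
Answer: d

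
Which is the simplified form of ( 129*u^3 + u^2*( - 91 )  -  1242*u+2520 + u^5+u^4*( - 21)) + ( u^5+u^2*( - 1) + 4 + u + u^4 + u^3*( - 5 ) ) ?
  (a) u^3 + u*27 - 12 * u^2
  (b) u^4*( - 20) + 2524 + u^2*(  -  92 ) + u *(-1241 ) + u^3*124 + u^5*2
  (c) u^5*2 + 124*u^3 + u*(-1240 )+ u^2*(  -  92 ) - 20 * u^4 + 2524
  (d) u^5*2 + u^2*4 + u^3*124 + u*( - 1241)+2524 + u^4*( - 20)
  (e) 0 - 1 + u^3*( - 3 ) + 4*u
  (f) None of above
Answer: b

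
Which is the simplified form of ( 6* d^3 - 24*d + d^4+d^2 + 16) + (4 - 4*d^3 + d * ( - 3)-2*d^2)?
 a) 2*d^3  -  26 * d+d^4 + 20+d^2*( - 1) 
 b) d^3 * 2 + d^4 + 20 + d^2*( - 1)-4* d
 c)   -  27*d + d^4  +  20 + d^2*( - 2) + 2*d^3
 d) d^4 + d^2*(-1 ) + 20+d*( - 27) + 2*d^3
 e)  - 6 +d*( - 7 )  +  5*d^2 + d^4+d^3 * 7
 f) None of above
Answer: d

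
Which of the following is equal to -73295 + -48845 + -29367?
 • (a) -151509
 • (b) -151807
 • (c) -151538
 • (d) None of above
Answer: d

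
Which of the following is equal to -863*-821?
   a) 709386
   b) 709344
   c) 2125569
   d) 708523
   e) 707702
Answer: d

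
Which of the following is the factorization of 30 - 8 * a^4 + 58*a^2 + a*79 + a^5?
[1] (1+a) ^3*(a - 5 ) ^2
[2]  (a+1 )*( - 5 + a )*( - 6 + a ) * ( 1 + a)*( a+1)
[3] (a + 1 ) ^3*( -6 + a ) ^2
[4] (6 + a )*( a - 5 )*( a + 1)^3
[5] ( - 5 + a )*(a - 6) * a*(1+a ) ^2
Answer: 2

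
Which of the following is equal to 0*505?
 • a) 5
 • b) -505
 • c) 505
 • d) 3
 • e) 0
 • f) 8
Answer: e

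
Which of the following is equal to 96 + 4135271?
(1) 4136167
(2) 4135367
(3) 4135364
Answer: 2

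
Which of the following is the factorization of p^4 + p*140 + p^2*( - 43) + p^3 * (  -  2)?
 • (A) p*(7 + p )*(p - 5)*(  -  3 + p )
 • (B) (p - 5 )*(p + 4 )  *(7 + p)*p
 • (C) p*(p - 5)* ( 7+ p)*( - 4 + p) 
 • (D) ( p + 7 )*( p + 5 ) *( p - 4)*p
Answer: C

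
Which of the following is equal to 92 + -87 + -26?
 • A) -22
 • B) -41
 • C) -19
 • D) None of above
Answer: D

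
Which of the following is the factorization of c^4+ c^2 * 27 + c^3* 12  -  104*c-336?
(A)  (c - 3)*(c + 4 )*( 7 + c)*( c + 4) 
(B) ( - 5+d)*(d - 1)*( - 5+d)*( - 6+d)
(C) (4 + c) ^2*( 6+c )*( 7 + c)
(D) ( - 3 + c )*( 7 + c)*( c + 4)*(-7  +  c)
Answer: A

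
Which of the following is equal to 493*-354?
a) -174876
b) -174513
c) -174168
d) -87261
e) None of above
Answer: e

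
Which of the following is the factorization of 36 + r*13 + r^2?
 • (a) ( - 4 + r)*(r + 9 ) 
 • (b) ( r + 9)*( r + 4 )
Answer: b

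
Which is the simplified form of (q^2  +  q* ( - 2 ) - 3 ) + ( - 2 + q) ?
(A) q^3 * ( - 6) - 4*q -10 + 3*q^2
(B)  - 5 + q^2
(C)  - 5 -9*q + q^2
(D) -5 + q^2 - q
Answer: D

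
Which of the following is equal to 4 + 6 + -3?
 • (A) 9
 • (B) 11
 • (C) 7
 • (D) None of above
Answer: C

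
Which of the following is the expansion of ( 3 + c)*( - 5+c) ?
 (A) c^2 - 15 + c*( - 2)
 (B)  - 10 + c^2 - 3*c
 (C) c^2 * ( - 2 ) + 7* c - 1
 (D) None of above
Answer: A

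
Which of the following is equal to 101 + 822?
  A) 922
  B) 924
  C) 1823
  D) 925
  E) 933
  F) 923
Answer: F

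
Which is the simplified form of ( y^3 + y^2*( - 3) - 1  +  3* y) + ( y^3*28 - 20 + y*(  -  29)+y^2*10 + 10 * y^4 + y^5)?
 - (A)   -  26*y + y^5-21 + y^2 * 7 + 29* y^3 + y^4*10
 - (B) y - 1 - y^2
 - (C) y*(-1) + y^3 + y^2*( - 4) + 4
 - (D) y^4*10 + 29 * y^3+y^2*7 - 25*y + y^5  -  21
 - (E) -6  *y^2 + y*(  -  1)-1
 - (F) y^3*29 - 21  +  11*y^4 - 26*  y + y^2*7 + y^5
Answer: A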